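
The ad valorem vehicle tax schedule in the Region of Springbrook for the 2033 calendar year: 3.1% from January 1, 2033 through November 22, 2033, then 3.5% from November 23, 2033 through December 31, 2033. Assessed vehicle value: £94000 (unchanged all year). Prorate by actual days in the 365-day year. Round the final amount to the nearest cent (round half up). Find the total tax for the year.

January 1 – November 22, 2033: 326 days at 3.1% → £94000 × 3.1% × 326/365 = £2602.6411
November 23 – December 31, 2033: 39 days at 3.5% → £94000 × 3.5% × 39/365 = £351.5342
Total = £2954.1753

£2954.18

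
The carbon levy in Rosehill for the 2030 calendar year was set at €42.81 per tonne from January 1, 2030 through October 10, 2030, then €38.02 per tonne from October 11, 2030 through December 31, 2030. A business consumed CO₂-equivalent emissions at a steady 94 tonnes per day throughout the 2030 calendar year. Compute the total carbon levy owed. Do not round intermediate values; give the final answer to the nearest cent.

€1431889.78

January 1 – October 10, 2030: 283 days × 94 tonnes/day = 26,602 tonnes at €42.81/tonne → €1138831.62
October 11 – December 31, 2030: 82 days × 94 tonnes/day = 7,708 tonnes at €38.02/tonne → €293058.16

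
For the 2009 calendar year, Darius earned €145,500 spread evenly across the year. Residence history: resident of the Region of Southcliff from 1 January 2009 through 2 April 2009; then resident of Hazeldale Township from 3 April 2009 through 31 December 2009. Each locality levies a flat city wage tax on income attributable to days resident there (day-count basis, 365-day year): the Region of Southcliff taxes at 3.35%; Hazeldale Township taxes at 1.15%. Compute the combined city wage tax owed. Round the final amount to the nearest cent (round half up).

The Region of Southcliff, 1 January – 2 April 2009: 92 days → €145,500 × 3.35% × 92/365 = €1,228.5781
Hazeldale Township, 3 April – 31 December 2009: 273 days → €145,500 × 1.15% × 273/365 = €1,251.4993
Total = €2,480.0774

€2,480.08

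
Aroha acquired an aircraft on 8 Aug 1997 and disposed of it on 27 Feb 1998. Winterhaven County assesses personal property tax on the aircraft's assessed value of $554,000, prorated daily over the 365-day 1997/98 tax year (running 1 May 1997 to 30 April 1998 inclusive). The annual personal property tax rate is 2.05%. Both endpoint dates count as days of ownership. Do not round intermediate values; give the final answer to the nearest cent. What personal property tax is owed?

Days held (8 Aug 1997 – 27 Feb 1998): 204 out of 365
Tax = $554,000 × 2.05% × 204/365 = $6,347.4740

$6,347.47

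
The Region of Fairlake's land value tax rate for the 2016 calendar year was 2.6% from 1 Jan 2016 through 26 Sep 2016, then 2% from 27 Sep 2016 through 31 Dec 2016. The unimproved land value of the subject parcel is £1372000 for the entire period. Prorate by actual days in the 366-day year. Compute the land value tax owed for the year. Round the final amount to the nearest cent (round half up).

£33512.79

1 Jan – 26 Sep 2016: 270 days at 2.6% → £1372000 × 2.6% × 270/366 = £26315.4098
27 Sep – 31 Dec 2016: 96 days at 2% → £1372000 × 2% × 96/366 = £7197.3770
Total = £33512.7869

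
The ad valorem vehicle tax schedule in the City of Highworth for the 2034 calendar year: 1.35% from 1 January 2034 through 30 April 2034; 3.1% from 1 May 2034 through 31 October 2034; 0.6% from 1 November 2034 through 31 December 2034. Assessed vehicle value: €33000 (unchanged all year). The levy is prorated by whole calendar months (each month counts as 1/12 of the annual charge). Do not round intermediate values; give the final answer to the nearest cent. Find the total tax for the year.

€693.00

1 January – 30 April 2034: 4 months at 1.35% → €33000 × 1.35% × 4/12 = €148.5000
1 May – 31 October 2034: 6 months at 3.1% → €33000 × 3.1% × 6/12 = €511.5000
1 November – 31 December 2034: 2 months at 0.6% → €33000 × 0.6% × 2/12 = €33.0000
Total = €693.0000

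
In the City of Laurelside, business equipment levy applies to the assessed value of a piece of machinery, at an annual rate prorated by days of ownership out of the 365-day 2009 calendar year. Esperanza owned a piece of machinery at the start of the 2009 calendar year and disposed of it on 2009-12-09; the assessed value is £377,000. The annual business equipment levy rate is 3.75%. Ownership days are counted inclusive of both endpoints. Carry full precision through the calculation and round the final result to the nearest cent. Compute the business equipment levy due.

Days held (2009-01-01 to 2009-12-09): 343 out of 365
Tax = £377,000 × 3.75% × 343/365 = £13,285.3767

£13,285.38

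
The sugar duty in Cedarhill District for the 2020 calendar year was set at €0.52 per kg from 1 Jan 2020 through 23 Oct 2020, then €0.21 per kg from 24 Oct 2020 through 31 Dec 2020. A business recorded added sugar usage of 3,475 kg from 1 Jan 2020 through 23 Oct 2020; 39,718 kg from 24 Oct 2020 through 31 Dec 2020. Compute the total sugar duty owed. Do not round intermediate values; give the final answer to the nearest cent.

1 Jan – 23 Oct 2020: 3,475 kg at €0.52/kg → €1807.00
24 Oct – 31 Dec 2020: 39,718 kg at €0.21/kg → €8340.78

€10147.78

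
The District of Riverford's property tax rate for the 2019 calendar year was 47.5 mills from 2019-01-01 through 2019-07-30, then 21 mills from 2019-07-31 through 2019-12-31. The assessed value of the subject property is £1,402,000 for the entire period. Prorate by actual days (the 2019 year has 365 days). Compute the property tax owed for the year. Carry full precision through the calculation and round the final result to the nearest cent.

2019-01-01 to 2019-07-30: 211 days at 47.5 mills → £1,402,000 × 4.75% × 211/365 = £38,497.3836
2019-07-31 to 2019-12-31: 154 days at 21 mills → £1,402,000 × 2.1% × 154/365 = £12,422.1041
Total = £50,919.4877

£50,919.49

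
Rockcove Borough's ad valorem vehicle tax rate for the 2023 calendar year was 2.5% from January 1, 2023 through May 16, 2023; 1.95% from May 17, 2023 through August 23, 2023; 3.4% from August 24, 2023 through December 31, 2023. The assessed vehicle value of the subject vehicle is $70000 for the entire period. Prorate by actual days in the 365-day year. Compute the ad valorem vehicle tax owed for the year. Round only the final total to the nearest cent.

$1869.96

January 1 – May 16, 2023: 136 days at 2.5% → $70000 × 2.5% × 136/365 = $652.0548
May 17 – August 23, 2023: 99 days at 1.95% → $70000 × 1.95% × 99/365 = $370.2329
August 24 – December 31, 2023: 130 days at 3.4% → $70000 × 3.4% × 130/365 = $847.6712
Total = $1869.9589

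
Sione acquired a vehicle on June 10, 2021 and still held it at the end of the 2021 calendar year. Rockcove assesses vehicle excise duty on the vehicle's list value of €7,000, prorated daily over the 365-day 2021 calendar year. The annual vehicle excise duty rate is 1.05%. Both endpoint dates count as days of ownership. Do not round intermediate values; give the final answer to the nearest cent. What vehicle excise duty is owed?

Days held (June 10 – December 31, 2021): 205 out of 365
Tax = €7,000 × 1.05% × 205/365 = €41.2808

€41.28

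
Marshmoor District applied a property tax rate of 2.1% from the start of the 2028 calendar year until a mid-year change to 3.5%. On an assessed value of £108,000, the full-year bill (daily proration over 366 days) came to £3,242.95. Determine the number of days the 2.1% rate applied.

130 days

Let d = days at the first rate; then 366 − d days at the second rate.
£108,000 × [2.1%·d + 3.5%·(366−d)] / 366 = £3,242.95
Solving gives d = 130, so the new rate took effect on 10 May 2028.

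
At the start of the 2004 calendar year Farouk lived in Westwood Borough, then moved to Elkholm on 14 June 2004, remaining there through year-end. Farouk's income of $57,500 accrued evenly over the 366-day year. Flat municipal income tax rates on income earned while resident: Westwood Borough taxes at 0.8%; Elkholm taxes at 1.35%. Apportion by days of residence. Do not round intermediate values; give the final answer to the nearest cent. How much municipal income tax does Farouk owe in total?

$633.68

Westwood Borough, 1 January – 13 June 2004: 165 days → $57,500 × 0.8% × 165/366 = $207.3770
Elkholm, 14 June – 31 December 2004: 201 days → $57,500 × 1.35% × 201/366 = $426.3012
Total = $633.6783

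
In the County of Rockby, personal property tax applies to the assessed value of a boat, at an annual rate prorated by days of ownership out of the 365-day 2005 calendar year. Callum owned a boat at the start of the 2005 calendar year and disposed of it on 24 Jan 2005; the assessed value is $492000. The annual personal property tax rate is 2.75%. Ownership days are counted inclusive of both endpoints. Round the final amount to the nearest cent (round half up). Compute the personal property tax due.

Days held (1 Jan – 24 Jan 2005): 24 out of 365
Tax = $492000 × 2.75% × 24/365 = $889.6438

$889.64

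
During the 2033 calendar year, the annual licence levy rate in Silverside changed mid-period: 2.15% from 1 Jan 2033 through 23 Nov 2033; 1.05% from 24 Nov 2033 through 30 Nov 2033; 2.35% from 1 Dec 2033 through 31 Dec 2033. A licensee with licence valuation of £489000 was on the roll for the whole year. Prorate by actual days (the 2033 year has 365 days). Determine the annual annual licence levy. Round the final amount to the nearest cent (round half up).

£10493.40

1 Jan – 23 Nov 2033: 327 days at 2.15% → £489000 × 2.15% × 327/365 = £9418.9438
24 Nov – 30 Nov 2033: 7 days at 1.05% → £489000 × 1.05% × 7/365 = £98.4699
1 Dec – 31 Dec 2033: 31 days at 2.35% → £489000 × 2.35% × 31/365 = £975.9904
Total = £10493.4041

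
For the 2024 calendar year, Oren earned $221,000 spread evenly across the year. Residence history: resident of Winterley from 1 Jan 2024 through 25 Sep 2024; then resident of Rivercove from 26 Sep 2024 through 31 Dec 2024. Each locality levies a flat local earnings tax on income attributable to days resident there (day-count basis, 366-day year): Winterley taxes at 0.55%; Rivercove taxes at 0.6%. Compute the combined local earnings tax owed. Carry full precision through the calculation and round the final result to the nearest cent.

Winterley, 1 Jan – 25 Sep 2024: 269 days → $221,000 × 0.55% × 269/366 = $893.3593
Rivercove, 26 Sep – 31 Dec 2024: 97 days → $221,000 × 0.6% × 97/366 = $351.4262
Total = $1,244.7855

$1,244.79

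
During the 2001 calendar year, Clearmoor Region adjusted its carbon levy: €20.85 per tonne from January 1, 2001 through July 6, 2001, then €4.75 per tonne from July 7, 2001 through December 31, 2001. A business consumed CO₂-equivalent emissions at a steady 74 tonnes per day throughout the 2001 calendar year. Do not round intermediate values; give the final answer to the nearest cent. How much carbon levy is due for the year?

January 1 – July 6, 2001: 187 days × 74 tonnes/day = 13,838 tonnes at €20.85/tonne → €288522.30
July 7 – December 31, 2001: 178 days × 74 tonnes/day = 13,172 tonnes at €4.75/tonne → €62567.00

€351089.30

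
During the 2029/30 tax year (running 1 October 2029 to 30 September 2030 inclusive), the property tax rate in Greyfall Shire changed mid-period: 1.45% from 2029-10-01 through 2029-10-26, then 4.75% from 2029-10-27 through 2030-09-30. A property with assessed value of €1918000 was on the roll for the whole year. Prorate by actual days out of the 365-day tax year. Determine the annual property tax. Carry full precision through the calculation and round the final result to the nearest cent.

2029-10-01 to 2029-10-26: 26 days at 1.45% → €1918000 × 1.45% × 26/365 = €1981.0575
2029-10-27 to 2030-09-30: 339 days at 4.75% → €1918000 × 4.75% × 339/365 = €84615.3288
Total = €86596.3863

€86596.39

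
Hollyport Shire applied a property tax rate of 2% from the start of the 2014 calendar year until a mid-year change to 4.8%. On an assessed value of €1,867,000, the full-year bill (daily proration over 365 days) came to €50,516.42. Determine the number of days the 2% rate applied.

273 days

Let d = days at the first rate; then 365 − d days at the second rate.
€1,867,000 × [2%·d + 4.8%·(365−d)] / 365 = €50,516.42
Solving gives d = 273, so the new rate took effect on 1 Oct 2014.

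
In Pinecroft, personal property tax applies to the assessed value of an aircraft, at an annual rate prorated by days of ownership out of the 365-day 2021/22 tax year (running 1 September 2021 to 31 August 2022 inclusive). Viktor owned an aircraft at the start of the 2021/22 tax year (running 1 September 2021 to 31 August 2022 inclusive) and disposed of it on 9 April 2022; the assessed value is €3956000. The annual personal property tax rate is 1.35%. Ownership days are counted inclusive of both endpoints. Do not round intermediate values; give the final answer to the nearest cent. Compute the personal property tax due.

€32336.24

Days held (1 September 2021 – 9 April 2022): 221 out of 365
Tax = €3956000 × 1.35% × 221/365 = €32336.2356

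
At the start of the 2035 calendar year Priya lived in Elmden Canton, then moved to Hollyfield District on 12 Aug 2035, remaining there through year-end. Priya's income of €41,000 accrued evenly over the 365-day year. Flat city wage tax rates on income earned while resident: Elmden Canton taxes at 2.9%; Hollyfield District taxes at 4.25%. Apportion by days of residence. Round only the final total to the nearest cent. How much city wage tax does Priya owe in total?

Elmden Canton, 1 Jan – 11 Aug 2035: 223 days → €41,000 × 2.9% × 223/365 = €726.4301
Hollyfield District, 12 Aug – 31 Dec 2035: 142 days → €41,000 × 4.25% × 142/365 = €677.9041
Total = €1,404.3342

€1,404.33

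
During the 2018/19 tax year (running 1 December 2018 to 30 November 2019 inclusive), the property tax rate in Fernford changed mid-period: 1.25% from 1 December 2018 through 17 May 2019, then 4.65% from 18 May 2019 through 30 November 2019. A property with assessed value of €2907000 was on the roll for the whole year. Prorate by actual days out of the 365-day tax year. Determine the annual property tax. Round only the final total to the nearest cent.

€89682.94

1 December 2018 – 17 May 2019: 168 days at 1.25% → €2907000 × 1.25% × 168/365 = €16725.2055
18 May – 30 November 2019: 197 days at 4.65% → €2907000 × 4.65% × 197/365 = €72957.7356
Total = €89682.9411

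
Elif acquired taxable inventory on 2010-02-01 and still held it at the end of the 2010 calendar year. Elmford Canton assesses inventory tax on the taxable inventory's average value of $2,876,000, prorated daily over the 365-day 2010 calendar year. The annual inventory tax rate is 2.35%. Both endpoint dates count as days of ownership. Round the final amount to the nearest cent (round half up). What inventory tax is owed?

$61,845.82

Days held (2010-02-01 to 2010-12-31): 334 out of 365
Tax = $2,876,000 × 2.35% × 334/365 = $61,845.8192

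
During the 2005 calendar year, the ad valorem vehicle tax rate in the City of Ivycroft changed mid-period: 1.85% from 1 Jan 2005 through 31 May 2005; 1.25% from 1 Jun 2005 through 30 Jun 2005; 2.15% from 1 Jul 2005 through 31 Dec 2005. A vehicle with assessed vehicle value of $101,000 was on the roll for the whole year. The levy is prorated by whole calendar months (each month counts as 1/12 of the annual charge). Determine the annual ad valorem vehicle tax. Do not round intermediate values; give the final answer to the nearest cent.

$1,969.50

1 Jan – 31 May 2005: 5 months at 1.85% → $101,000 × 1.85% × 5/12 = $778.5417
1 Jun – 30 Jun 2005: 1 month at 1.25% → $101,000 × 1.25% × 1/12 = $105.2083
1 Jul – 31 Dec 2005: 6 months at 2.15% → $101,000 × 2.15% × 6/12 = $1,085.7500
Total = $1,969.5000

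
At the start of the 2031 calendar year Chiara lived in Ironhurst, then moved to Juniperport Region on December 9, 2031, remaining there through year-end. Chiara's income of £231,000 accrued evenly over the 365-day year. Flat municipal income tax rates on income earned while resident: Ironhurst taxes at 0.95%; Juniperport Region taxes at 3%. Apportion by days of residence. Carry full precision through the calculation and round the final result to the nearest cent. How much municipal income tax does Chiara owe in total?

£2,492.90

Ironhurst, January 1 – December 8, 2031: 342 days → £231,000 × 0.95% × 342/365 = £2,056.2164
Juniperport Region, December 9 – December 31, 2031: 23 days → £231,000 × 3% × 23/365 = £436.6849
Total = £2,492.9014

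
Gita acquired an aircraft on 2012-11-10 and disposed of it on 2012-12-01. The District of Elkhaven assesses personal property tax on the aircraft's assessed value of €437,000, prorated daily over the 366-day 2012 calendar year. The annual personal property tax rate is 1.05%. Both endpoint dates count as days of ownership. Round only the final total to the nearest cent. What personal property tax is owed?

Days held (2012-11-10 to 2012-12-01): 22 out of 366
Tax = €437,000 × 1.05% × 22/366 = €275.8115

€275.81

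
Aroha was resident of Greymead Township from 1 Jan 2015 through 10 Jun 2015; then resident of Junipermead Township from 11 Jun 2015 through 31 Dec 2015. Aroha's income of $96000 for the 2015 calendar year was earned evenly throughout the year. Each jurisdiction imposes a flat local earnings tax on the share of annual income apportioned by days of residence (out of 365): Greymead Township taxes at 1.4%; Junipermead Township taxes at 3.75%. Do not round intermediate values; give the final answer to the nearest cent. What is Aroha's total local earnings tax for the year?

Greymead Township, 1 Jan – 10 Jun 2015: 161 days → $96000 × 1.4% × 161/365 = $592.8329
Junipermead Township, 11 Jun – 31 Dec 2015: 204 days → $96000 × 3.75% × 204/365 = $2012.0548
Total = $2604.8877

$2604.89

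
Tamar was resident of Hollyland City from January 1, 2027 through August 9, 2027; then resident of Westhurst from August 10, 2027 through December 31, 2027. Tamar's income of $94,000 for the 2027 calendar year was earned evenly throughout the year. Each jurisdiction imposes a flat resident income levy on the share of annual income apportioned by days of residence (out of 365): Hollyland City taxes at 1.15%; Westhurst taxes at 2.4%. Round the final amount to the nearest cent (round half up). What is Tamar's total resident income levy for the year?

Hollyland City, January 1 – August 9, 2027: 221 days → $94,000 × 1.15% × 221/365 = $654.5233
Westhurst, August 10 – December 31, 2027: 144 days → $94,000 × 2.4% × 144/365 = $890.0384
Total = $1,544.5616

$1,544.56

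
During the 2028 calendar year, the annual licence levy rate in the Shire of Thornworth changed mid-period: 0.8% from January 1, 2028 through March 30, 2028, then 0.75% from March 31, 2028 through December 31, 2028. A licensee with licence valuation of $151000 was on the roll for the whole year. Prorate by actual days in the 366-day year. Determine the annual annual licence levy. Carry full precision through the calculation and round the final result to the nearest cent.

$1151.07

January 1 – March 30, 2028: 90 days at 0.8% → $151000 × 0.8% × 90/366 = $297.0492
March 31 – December 31, 2028: 276 days at 0.75% → $151000 × 0.75% × 276/366 = $854.0164
Total = $1151.0656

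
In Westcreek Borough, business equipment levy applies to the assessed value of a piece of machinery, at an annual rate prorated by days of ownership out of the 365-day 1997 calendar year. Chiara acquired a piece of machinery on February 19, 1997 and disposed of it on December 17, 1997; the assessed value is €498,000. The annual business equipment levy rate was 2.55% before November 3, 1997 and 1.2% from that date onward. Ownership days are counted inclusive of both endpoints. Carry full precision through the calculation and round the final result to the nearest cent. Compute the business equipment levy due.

€9,678.25

February 19 – November 2, 1997: 257 days at 2.55% → €498,000 × 2.55% × 257/365 = €8,941.4877
November 3 – December 17, 1997: 45 days at 1.2% → €498,000 × 1.2% × 45/365 = €736.7671
Total = €9,678.2548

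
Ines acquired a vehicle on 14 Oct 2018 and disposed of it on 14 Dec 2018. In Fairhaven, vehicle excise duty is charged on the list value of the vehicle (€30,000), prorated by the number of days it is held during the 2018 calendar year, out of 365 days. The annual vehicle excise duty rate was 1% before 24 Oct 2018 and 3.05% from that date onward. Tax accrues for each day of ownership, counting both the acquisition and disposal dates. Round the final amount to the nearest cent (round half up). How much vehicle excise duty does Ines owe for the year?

14 Oct – 23 Oct 2018: 10 days at 1% → €30,000 × 1% × 10/365 = €8.2192
24 Oct – 14 Dec 2018: 52 days at 3.05% → €30,000 × 3.05% × 52/365 = €130.3562
Total = €138.5753

€138.58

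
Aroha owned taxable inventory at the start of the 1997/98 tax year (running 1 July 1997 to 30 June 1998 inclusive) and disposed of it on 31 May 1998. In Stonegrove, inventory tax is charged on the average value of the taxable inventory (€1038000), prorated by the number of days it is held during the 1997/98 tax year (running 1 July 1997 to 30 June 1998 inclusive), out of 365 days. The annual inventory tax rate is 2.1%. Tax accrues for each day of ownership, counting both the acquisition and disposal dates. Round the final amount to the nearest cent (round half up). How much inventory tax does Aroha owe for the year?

Days held (1 July 1997 – 31 May 1998): 335 out of 365
Tax = €1038000 × 2.1% × 335/365 = €20006.3836

€20006.38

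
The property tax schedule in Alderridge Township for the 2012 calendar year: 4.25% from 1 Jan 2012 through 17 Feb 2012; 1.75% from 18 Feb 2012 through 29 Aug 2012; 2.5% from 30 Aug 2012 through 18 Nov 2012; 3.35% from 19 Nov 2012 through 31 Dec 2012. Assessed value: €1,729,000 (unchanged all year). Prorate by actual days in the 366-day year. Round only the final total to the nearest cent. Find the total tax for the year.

1 Jan – 17 Feb 2012: 48 days at 4.25% → €1,729,000 × 4.25% × 48/366 = €9,637.0492
18 Feb – 29 Aug 2012: 194 days at 1.75% → €1,729,000 × 1.75% × 194/366 = €16,038.1284
30 Aug – 18 Nov 2012: 81 days at 2.5% → €1,729,000 × 2.5% × 81/366 = €9,566.1885
19 Nov – 31 Dec 2012: 43 days at 3.35% → €1,729,000 × 3.35% × 43/366 = €6,804.9850
Total = €42,046.3511

€42,046.35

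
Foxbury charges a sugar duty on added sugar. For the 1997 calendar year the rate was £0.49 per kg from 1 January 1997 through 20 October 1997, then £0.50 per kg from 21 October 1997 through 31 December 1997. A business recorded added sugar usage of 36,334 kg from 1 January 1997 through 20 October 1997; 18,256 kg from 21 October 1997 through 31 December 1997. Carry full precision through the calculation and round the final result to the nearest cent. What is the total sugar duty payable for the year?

1 January – 20 October 1997: 36,334 kg at £0.49/kg → £17,803.66
21 October – 31 December 1997: 18,256 kg at £0.50/kg → £9,128.00

£26,931.66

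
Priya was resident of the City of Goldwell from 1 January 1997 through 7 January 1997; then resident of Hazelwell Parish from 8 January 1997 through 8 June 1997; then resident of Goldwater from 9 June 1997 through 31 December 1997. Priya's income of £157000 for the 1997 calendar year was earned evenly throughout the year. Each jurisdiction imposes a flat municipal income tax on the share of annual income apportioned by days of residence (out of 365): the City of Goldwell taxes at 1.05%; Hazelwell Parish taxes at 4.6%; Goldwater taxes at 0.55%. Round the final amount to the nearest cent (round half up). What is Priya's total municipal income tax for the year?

The City of Goldwell, 1 January – 7 January 1997: 7 days → £157000 × 1.05% × 7/365 = £31.6151
Hazelwell Parish, 8 January – 8 June 1997: 152 days → £157000 × 4.6% × 152/365 = £3007.5178
Goldwater, 9 June – 31 December 1997: 206 days → £157000 × 0.55% × 206/365 = £487.3452
Total = £3526.4781

£3526.48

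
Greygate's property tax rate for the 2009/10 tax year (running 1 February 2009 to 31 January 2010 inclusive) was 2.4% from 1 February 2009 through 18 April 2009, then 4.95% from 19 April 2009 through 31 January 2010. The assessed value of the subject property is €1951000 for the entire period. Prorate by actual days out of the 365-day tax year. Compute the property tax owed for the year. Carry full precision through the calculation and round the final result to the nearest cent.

€86079.19

1 February – 18 April 2009: 77 days at 2.4% → €1951000 × 2.4% × 77/365 = €9877.9397
19 April 2009 – 31 January 2010: 288 days at 4.95% → €1951000 × 4.95% × 288/365 = €76201.2493
Total = €86079.1890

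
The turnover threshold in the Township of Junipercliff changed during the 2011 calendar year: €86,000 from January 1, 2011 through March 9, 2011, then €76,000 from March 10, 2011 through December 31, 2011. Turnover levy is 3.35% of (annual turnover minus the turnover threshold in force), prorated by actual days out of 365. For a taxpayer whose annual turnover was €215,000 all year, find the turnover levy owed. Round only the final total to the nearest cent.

January 1 – March 9, 2011: 68 days, exemption €86,000 → (€215,000 − €86,000) × 3.35% × 68/365 = €805.1014
March 10 – December 31, 2011: 297 days, exemption €76,000 → (€215,000 − €76,000) × 3.35% × 297/365 = €3,788.9877
Total = €4,594.0890

€4,594.09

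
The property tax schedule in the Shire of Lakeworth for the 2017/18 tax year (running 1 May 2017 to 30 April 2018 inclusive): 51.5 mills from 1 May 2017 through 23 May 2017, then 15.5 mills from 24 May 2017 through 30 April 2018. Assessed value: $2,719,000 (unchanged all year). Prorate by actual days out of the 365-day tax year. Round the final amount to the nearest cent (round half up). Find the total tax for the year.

$48,312.53

1 May – 23 May 2017: 23 days at 51.5 mills → $2,719,000 × 5.15% × 23/365 = $8,823.7137
24 May 2017 – 30 April 2018: 342 days at 15.5 mills → $2,719,000 × 1.55% × 342/365 = $39,488.8192
Total = $48,312.5329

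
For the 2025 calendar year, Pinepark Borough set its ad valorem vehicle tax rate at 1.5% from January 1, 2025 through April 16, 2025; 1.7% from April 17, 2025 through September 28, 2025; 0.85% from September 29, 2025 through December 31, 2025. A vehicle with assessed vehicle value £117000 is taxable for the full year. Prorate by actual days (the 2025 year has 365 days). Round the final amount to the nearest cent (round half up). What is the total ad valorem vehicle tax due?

£1664.93

January 1 – April 16, 2025: 106 days at 1.5% → £117000 × 1.5% × 106/365 = £509.6712
April 17 – September 28, 2025: 165 days at 1.7% → £117000 × 1.7% × 165/365 = £899.1370
September 29 – December 31, 2025: 94 days at 0.85% → £117000 × 0.85% × 94/365 = £256.1178
Total = £1664.9260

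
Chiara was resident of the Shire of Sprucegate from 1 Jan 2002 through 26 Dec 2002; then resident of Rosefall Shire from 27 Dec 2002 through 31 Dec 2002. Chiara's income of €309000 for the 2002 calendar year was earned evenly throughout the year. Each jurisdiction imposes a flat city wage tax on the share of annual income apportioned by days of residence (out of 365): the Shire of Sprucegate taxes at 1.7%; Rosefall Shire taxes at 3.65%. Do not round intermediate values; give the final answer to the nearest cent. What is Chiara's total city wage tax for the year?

€5335.54

The Shire of Sprucegate, 1 Jan – 26 Dec 2002: 360 days → €309000 × 1.7% × 360/365 = €5181.0411
Rosefall Shire, 27 Dec – 31 Dec 2002: 5 days → €309000 × 3.65% × 5/365 = €154.5000
Total = €5335.5411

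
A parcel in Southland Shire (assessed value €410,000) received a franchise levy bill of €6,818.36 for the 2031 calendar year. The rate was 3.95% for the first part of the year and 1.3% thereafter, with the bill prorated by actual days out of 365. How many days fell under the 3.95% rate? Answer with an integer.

Let d = days at the first rate; then 365 − d days at the second rate.
€410,000 × [3.95%·d + 1.3%·(365−d)] / 365 = €6,818.36
Solving gives d = 50, so the new rate took effect on February 20, 2031.

50 days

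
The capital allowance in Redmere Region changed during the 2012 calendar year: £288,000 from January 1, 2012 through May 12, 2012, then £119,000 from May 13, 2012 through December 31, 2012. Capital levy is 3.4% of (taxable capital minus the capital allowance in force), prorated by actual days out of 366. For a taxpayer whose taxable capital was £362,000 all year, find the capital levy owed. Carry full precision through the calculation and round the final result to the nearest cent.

£6,173.97

January 1 – May 12, 2012: 133 days, exemption £288,000 → (£362,000 − £288,000) × 3.4% × 133/366 = £914.2842
May 13 – December 31, 2012: 233 days, exemption £119,000 → (£362,000 − £119,000) × 3.4% × 233/366 = £5,259.6885
Total = £6,173.9727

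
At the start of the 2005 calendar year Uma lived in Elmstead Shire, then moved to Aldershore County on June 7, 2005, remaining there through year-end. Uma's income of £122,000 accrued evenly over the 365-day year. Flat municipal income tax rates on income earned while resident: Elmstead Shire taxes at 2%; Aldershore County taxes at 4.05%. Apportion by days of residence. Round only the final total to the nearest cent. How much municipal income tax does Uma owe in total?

Elmstead Shire, January 1 – June 6, 2005: 157 days → £122,000 × 2% × 157/365 = £1,049.5342
Aldershore County, June 7 – December 31, 2005: 208 days → £122,000 × 4.05% × 208/365 = £2,815.6932
Total = £3,865.2274

£3,865.23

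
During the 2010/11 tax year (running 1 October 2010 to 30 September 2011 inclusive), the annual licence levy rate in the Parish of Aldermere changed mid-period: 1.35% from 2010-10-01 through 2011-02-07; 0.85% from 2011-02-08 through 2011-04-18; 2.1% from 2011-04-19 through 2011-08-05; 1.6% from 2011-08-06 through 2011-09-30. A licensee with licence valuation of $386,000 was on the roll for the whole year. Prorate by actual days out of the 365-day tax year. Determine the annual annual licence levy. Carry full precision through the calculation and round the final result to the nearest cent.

$5,853.45

2010-10-01 to 2011-02-07: 130 days at 1.35% → $386,000 × 1.35% × 130/365 = $1,855.9726
2011-02-08 to 2011-04-18: 70 days at 0.85% → $386,000 × 0.85% × 70/365 = $629.2329
2011-04-19 to 2011-08-05: 109 days at 2.1% → $386,000 × 2.1% × 109/365 = $2,420.6959
2011-08-06 to 2011-09-30: 56 days at 1.6% → $386,000 × 1.6% × 56/365 = $947.5507
Total = $5,853.4521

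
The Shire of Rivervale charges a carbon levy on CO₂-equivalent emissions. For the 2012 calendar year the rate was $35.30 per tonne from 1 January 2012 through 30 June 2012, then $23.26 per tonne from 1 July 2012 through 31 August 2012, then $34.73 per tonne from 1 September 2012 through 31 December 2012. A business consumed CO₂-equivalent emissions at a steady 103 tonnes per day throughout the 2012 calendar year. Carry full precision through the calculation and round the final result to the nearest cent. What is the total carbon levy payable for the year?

$1,246,689.34

1 January – 30 June 2012: 182 days × 103 tonnes/day = 18,746 tonnes at $35.30/tonne → $661,733.80
1 July – 31 August 2012: 62 days × 103 tonnes/day = 6,386 tonnes at $23.26/tonne → $148,538.36
1 September – 31 December 2012: 122 days × 103 tonnes/day = 12,566 tonnes at $34.73/tonne → $436,417.18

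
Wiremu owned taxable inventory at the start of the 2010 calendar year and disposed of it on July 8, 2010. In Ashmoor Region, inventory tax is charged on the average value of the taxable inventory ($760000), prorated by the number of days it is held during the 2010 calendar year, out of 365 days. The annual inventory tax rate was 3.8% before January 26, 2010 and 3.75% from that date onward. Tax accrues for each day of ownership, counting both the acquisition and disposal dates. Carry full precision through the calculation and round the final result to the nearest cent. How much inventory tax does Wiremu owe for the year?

January 1 – January 25, 2010: 25 days at 3.8% → $760000 × 3.8% × 25/365 = $1978.0822
January 26 – July 8, 2010: 164 days at 3.75% → $760000 × 3.75% × 164/365 = $12805.4795
Total = $14783.5616

$14783.56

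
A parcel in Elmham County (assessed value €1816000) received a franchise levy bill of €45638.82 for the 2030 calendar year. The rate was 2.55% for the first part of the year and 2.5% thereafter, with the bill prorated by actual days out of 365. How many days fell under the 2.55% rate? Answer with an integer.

96 days

Let d = days at the first rate; then 365 − d days at the second rate.
€1816000 × [2.55%·d + 2.5%·(365−d)] / 365 = €45638.82
Solving gives d = 96, so the new rate took effect on April 7, 2030.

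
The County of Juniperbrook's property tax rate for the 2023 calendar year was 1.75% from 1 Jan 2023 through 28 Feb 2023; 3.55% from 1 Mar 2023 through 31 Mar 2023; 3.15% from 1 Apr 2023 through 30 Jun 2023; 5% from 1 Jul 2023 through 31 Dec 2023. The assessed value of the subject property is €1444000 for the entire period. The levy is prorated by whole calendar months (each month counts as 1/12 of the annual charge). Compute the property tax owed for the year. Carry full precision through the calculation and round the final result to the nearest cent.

€55955.00

1 Jan – 28 Feb 2023: 2 months at 1.75% → €1444000 × 1.75% × 2/12 = €4211.6667
1 Mar – 31 Mar 2023: 1 month at 3.55% → €1444000 × 3.55% × 1/12 = €4271.8333
1 Apr – 30 Jun 2023: 3 months at 3.15% → €1444000 × 3.15% × 3/12 = €11371.5000
1 Jul – 31 Dec 2023: 6 months at 5% → €1444000 × 5% × 6/12 = €36100.0000
Total = €55955.0000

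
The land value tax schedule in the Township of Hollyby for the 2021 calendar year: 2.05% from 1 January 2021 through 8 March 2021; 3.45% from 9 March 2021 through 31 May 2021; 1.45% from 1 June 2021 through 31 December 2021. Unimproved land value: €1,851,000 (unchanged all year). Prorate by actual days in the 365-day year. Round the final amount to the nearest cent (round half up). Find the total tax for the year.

€37,397.81

1 January – 8 March 2021: 67 days at 2.05% → €1,851,000 × 2.05% × 67/365 = €6,965.3384
9 March – 31 May 2021: 84 days at 3.45% → €1,851,000 × 3.45% × 84/365 = €14,696.4329
1 June – 31 December 2021: 214 days at 1.45% → €1,851,000 × 1.45% × 214/365 = €15,736.0356
Total = €37,397.8068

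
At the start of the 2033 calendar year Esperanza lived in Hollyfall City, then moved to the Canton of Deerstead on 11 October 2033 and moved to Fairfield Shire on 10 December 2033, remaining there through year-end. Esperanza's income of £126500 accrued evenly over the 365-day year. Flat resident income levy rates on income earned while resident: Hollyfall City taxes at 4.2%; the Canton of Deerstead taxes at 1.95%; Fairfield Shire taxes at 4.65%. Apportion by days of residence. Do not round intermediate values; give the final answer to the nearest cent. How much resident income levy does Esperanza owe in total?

Hollyfall City, 1 January – 10 October 2033: 283 days → £126500 × 4.2% × 283/365 = £4119.3945
The Canton of Deerstead, 11 October – 9 December 2033: 60 days → £126500 × 1.95% × 60/365 = £405.4932
Fairfield Shire, 10 December – 31 December 2033: 22 days → £126500 × 4.65% × 22/365 = £354.5466
Total = £4879.4342

£4879.43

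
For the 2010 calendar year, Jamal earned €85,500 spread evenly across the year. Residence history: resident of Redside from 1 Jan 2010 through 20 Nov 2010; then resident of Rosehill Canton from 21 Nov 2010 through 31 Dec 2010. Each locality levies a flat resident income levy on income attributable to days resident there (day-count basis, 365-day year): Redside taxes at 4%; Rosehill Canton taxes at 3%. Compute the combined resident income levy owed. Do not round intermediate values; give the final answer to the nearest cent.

Redside, 1 Jan – 20 Nov 2010: 324 days → €85,500 × 4% × 324/365 = €3,035.8356
Rosehill Canton, 21 Nov – 31 Dec 2010: 41 days → €85,500 × 3% × 41/365 = €288.1233
Total = €3,323.9589

€3,323.96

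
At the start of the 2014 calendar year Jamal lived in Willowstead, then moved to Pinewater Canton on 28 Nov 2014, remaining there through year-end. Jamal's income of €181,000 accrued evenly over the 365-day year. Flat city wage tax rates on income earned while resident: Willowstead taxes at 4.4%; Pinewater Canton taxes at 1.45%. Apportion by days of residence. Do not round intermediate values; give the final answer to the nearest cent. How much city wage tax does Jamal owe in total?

€7,466.62

Willowstead, 1 Jan – 27 Nov 2014: 331 days → €181,000 × 4.4% × 331/365 = €7,222.1479
Pinewater Canton, 28 Nov – 31 Dec 2014: 34 days → €181,000 × 1.45% × 34/365 = €244.4740
Total = €7,466.6219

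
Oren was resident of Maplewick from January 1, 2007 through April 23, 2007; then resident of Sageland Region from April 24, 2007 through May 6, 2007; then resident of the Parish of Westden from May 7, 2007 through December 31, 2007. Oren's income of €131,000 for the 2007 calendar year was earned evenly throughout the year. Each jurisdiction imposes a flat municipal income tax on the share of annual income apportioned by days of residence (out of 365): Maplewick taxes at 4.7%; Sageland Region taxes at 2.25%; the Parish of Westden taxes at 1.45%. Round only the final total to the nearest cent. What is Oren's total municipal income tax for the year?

Maplewick, January 1 – April 23, 2007: 113 days → €131,000 × 4.7% × 113/365 = €1,906.1397
Sageland Region, April 24 – May 6, 2007: 13 days → €131,000 × 2.25% × 13/365 = €104.9795
The Parish of Westden, May 7 – December 31, 2007: 239 days → €131,000 × 1.45% × 239/365 = €1,243.7822
Total = €3,254.9014

€3,254.90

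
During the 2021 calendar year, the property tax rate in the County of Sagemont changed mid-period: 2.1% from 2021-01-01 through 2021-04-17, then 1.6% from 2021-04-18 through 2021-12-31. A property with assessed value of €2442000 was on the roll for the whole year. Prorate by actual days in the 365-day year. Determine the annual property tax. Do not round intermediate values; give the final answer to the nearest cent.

2021-01-01 to 2021-04-17: 107 days at 2.1% → €2442000 × 2.1% × 107/365 = €15033.3534
2021-04-18 to 2021-12-31: 258 days at 1.6% → €2442000 × 1.6% × 258/365 = €27618.0164
Total = €42651.3699

€42651.37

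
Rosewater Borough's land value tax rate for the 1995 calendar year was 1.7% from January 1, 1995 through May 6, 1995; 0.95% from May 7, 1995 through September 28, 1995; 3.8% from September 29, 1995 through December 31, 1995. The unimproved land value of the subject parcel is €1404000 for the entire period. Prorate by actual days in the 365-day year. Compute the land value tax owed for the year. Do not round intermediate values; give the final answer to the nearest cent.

January 1 – May 6, 1995: 126 days at 1.7% → €1404000 × 1.7% × 126/365 = €8239.3644
May 7 – September 28, 1995: 145 days at 0.95% → €1404000 × 0.95% × 145/365 = €5298.6575
September 29 – December 31, 1995: 94 days at 3.8% → €1404000 × 3.8% × 94/365 = €13739.9671
Total = €27277.9890

€27277.99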